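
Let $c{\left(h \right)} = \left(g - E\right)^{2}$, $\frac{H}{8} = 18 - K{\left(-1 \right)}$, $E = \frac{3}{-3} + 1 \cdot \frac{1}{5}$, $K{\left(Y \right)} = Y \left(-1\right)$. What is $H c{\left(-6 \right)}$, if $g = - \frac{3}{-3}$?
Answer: $\frac{11016}{25} \approx 440.64$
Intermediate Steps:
$K{\left(Y \right)} = - Y$
$g = 1$ ($g = \left(-3\right) \left(- \frac{1}{3}\right) = 1$)
$E = - \frac{4}{5}$ ($E = 3 \left(- \frac{1}{3}\right) + 1 \cdot \frac{1}{5} = -1 + \frac{1}{5} = - \frac{4}{5} \approx -0.8$)
$H = 136$ ($H = 8 \left(18 - \left(-1\right) \left(-1\right)\right) = 8 \left(18 - 1\right) = 8 \cdot 17 = 136$)
$c{\left(h \right)} = \frac{81}{25}$ ($c{\left(h \right)} = \left(1 - - \frac{4}{5}\right)^{2} = \left(1 + \frac{4}{5}\right)^{2} = \left(\frac{9}{5}\right)^{2} = \frac{81}{25}$)
$H c{\left(-6 \right)} = 136 \cdot \frac{81}{25} = \frac{11016}{25}$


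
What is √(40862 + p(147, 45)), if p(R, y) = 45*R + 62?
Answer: √47539 ≈ 218.03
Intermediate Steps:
p(R, y) = 62 + 45*R
√(40862 + p(147, 45)) = √(40862 + (62 + 45*147)) = √(40862 + (62 + 6615)) = √(40862 + 6677) = √47539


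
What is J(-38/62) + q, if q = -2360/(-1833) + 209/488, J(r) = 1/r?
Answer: 1431139/16995576 ≈ 0.084207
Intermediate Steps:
q = 1534777/894504 (q = -2360*(-1/1833) + 209*(1/488) = 2360/1833 + 209/488 = 1534777/894504 ≈ 1.7158)
J(-38/62) + q = 1/(-38/62) + 1534777/894504 = 1/(-38*1/62) + 1534777/894504 = 1/(-19/31) + 1534777/894504 = -31/19 + 1534777/894504 = 1431139/16995576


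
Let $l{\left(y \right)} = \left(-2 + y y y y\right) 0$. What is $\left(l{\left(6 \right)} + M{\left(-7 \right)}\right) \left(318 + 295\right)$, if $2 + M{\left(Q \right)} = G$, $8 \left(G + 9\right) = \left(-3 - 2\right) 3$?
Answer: $- \frac{63139}{8} \approx -7892.4$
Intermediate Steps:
$G = - \frac{87}{8}$ ($G = -9 + \frac{\left(-3 - 2\right) 3}{8} = -9 + \frac{\left(-5\right) 3}{8} = -9 + \frac{1}{8} \left(-15\right) = -9 - \frac{15}{8} = - \frac{87}{8} \approx -10.875$)
$M{\left(Q \right)} = - \frac{103}{8}$ ($M{\left(Q \right)} = -2 - \frac{87}{8} = - \frac{103}{8}$)
$l{\left(y \right)} = 0$ ($l{\left(y \right)} = \left(-2 + y y^{2} y\right) 0 = \left(-2 + y^{3} y\right) 0 = \left(-2 + y^{4}\right) 0 = 0$)
$\left(l{\left(6 \right)} + M{\left(-7 \right)}\right) \left(318 + 295\right) = \left(0 - \frac{103}{8}\right) \left(318 + 295\right) = \left(- \frac{103}{8}\right) 613 = - \frac{63139}{8}$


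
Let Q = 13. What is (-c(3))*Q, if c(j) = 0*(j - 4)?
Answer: 0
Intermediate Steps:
c(j) = 0 (c(j) = 0*(-4 + j) = 0)
(-c(3))*Q = -1*0*13 = 0*13 = 0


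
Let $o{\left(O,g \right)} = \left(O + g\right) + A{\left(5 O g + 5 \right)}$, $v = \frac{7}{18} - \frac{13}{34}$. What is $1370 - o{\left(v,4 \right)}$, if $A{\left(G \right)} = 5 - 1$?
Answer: $\frac{208385}{153} \approx 1362.0$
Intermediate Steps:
$v = \frac{1}{153}$ ($v = 7 \cdot \frac{1}{18} - \frac{13}{34} = \frac{7}{18} - \frac{13}{34} = \frac{1}{153} \approx 0.0065359$)
$A{\left(G \right)} = 4$
$o{\left(O,g \right)} = 4 + O + g$ ($o{\left(O,g \right)} = \left(O + g\right) + 4 = 4 + O + g$)
$1370 - o{\left(v,4 \right)} = 1370 - \left(4 + \frac{1}{153} + 4\right) = 1370 - \frac{1225}{153} = \frac{208385}{153}$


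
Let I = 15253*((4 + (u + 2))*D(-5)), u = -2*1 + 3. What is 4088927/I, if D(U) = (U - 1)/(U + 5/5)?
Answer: 8177854/320313 ≈ 25.531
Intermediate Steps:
u = 1 (u = -2 + 3 = 1)
D(U) = (-1 + U)/(1 + U) (D(U) = (-1 + U)/(U + 5*(1/5)) = (-1 + U)/(U + 1) = (-1 + U)/(1 + U))
I = 320313/2 (I = 15253*((4 + (1 + 2))*((-1 - 5)/(1 - 5))) = 15253*((4 + 3)*(-6/(-4))) = 15253*(7*(-1/4*(-6))) = 15253*(7*(3/2)) = 15253*(21/2) = 320313/2 ≈ 1.6016e+5)
4088927/I = 4088927/(320313/2) = 4088927*(2/320313) = 8177854/320313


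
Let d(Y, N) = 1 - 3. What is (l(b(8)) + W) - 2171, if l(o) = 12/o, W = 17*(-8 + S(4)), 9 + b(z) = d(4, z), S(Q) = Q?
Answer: -24641/11 ≈ -2240.1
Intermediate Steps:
d(Y, N) = -2
b(z) = -11 (b(z) = -9 - 2 = -11)
W = -68 (W = 17*(-8 + 4) = 17*(-4) = -68)
(l(b(8)) + W) - 2171 = (12/(-11) - 68) - 2171 = (12*(-1/11) - 68) - 2171 = (-12/11 - 68) - 2171 = -760/11 - 2171 = -24641/11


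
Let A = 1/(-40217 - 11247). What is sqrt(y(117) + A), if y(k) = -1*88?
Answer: I*sqrt(58267965378)/25732 ≈ 9.3808*I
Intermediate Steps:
y(k) = -88
A = -1/51464 (A = 1/(-51464) = -1/51464 ≈ -1.9431e-5)
sqrt(y(117) + A) = sqrt(-88 - 1/51464) = sqrt(-4528833/51464) = I*sqrt(58267965378)/25732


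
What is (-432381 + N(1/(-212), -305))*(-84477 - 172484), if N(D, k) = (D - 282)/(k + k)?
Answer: 2873618047820147/25864 ≈ 1.1110e+11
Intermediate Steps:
N(D, k) = (-282 + D)/(2*k) (N(D, k) = (-282 + D)/((2*k)) = (-282 + D)*(1/(2*k)) = (-282 + D)/(2*k))
(-432381 + N(1/(-212), -305))*(-84477 - 172484) = (-432381 + (1/2)*(-282 + 1/(-212))/(-305))*(-84477 - 172484) = (-432381 + (1/2)*(-1/305)*(-282 - 1/212))*(-256961) = (-432381 + (1/2)*(-1/305)*(-59785/212))*(-256961) = (-432381 + 11957/25864)*(-256961) = -11183090227/25864*(-256961) = 2873618047820147/25864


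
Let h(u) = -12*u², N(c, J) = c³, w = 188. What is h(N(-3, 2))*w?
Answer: -1644624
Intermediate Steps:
h(N(-3, 2))*w = -12*((-3)³)²*188 = -12*(-27)²*188 = -12*729*188 = -8748*188 = -1644624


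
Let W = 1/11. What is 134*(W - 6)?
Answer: -8710/11 ≈ -791.82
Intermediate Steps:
W = 1/11 ≈ 0.090909
134*(W - 6) = 134*(1/11 - 6) = 134*(-65/11) = -8710/11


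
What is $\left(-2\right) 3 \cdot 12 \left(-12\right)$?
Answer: $864$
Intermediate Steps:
$\left(-2\right) 3 \cdot 12 \left(-12\right) = \left(-6\right) 12 \left(-12\right) = \left(-72\right) \left(-12\right) = 864$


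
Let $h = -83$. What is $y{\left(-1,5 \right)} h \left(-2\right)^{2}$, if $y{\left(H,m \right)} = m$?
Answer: $-1660$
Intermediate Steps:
$y{\left(-1,5 \right)} h \left(-2\right)^{2} = 5 \left(-83\right) \left(-2\right)^{2} = \left(-415\right) 4 = -1660$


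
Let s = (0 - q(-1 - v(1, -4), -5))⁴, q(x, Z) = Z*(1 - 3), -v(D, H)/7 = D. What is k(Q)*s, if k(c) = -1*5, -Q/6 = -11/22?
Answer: -50000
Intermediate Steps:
Q = 3 (Q = -(-66)/22 = -6*(-½) = 3)
v(D, H) = -7*D
k(c) = -5
q(x, Z) = -2*Z (q(x, Z) = Z*(-2) = -2*Z)
s = 10000 (s = (0 - (-2)*(-5))⁴ = (0 - 1*10)⁴ = (0 - 10)⁴ = (-10)⁴ = 10000)
k(Q)*s = -5*10000 = -50000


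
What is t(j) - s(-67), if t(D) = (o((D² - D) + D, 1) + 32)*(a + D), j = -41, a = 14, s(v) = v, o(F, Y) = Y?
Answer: -824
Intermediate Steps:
t(D) = 462 + 33*D (t(D) = (1 + 32)*(14 + D) = 33*(14 + D) = 462 + 33*D)
t(j) - s(-67) = (462 + 33*(-41)) - 1*(-67) = (462 - 1353) + 67 = -891 + 67 = -824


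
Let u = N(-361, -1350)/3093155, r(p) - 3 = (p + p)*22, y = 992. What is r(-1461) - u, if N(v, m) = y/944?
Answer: -11731034696807/182496145 ≈ -64281.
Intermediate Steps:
N(v, m) = 62/59 (N(v, m) = 992/944 = 992*(1/944) = 62/59)
r(p) = 3 + 44*p (r(p) = 3 + (p + p)*22 = 3 + (2*p)*22 = 3 + 44*p)
u = 62/182496145 (u = (62/59)/3093155 = (62/59)*(1/3093155) = 62/182496145 ≈ 3.3973e-7)
r(-1461) - u = (3 + 44*(-1461)) - 1*62/182496145 = (3 - 64284) - 62/182496145 = -64281 - 62/182496145 = -11731034696807/182496145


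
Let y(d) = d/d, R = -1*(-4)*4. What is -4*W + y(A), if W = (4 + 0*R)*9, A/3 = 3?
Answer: -143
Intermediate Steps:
R = 16 (R = 4*4 = 16)
A = 9 (A = 3*3 = 9)
W = 36 (W = (4 + 0*16)*9 = (4 + 0)*9 = 4*9 = 36)
y(d) = 1
-4*W + y(A) = -4*36 + 1 = -144 + 1 = -143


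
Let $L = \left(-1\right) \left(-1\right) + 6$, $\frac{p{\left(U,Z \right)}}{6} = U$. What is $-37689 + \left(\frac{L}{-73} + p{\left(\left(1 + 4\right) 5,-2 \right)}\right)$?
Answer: $- \frac{2740354}{73} \approx -37539.0$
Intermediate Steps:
$p{\left(U,Z \right)} = 6 U$
$L = 7$ ($L = 1 + 6 = 7$)
$-37689 + \left(\frac{L}{-73} + p{\left(\left(1 + 4\right) 5,-2 \right)}\right) = -37689 + \left(\frac{7}{-73} + 6 \left(1 + 4\right) 5\right) = -37689 + \left(7 \left(- \frac{1}{73}\right) + 6 \cdot 5 \cdot 5\right) = -37689 + \left(- \frac{7}{73} + 6 \cdot 25\right) = -37689 + \left(- \frac{7}{73} + 150\right) = -37689 + \frac{10943}{73} = - \frac{2740354}{73}$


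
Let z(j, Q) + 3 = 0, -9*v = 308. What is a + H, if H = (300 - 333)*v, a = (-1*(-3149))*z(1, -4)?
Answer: -24953/3 ≈ -8317.7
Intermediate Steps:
v = -308/9 (v = -⅑*308 = -308/9 ≈ -34.222)
z(j, Q) = -3 (z(j, Q) = -3 + 0 = -3)
a = -9447 (a = -1*(-3149)*(-3) = 3149*(-3) = -9447)
H = 3388/3 (H = (300 - 333)*(-308/9) = -33*(-308/9) = 3388/3 ≈ 1129.3)
a + H = -9447 + 3388/3 = -24953/3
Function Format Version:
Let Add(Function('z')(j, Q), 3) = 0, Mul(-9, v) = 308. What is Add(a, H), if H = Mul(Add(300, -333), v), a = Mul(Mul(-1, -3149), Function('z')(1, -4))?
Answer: Rational(-24953, 3) ≈ -8317.7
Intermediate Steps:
v = Rational(-308, 9) (v = Mul(Rational(-1, 9), 308) = Rational(-308, 9) ≈ -34.222)
Function('z')(j, Q) = -3 (Function('z')(j, Q) = Add(-3, 0) = -3)
a = -9447 (a = Mul(Mul(-1, -3149), -3) = Mul(3149, -3) = -9447)
H = Rational(3388, 3) (H = Mul(Add(300, -333), Rational(-308, 9)) = Mul(-33, Rational(-308, 9)) = Rational(3388, 3) ≈ 1129.3)
Add(a, H) = Add(-9447, Rational(3388, 3)) = Rational(-24953, 3)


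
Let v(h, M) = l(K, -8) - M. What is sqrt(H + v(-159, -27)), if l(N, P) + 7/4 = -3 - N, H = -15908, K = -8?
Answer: I*sqrt(63511)/2 ≈ 126.01*I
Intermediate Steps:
l(N, P) = -19/4 - N (l(N, P) = -7/4 + (-3 - N) = -19/4 - N)
v(h, M) = 13/4 - M (v(h, M) = (-19/4 - 1*(-8)) - M = (-19/4 + 8) - M = 13/4 - M)
sqrt(H + v(-159, -27)) = sqrt(-15908 + (13/4 - 1*(-27))) = sqrt(-15908 + (13/4 + 27)) = sqrt(-15908 + 121/4) = sqrt(-63511/4) = I*sqrt(63511)/2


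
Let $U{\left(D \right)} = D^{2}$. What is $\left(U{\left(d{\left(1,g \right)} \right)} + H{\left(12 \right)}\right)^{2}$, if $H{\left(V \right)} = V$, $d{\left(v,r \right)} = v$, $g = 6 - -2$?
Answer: $169$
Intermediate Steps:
$g = 8$ ($g = 6 + 2 = 8$)
$\left(U{\left(d{\left(1,g \right)} \right)} + H{\left(12 \right)}\right)^{2} = \left(1^{2} + 12\right)^{2} = \left(1 + 12\right)^{2} = 13^{2} = 169$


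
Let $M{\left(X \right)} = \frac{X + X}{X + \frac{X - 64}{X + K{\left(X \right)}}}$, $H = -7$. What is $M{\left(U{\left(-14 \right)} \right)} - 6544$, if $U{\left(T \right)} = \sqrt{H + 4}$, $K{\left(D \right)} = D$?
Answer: $- \frac{32084392}{4903} + \frac{12 i \sqrt{3}}{4903} \approx -6543.8 + 0.0042392 i$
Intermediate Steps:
$U{\left(T \right)} = i \sqrt{3}$ ($U{\left(T \right)} = \sqrt{-7 + 4} = \sqrt{-3} = i \sqrt{3}$)
$M{\left(X \right)} = \frac{2 X}{X + \frac{-64 + X}{2 X}}$ ($M{\left(X \right)} = \frac{X + X}{X + \frac{X - 64}{X + X}} = \frac{2 X}{X + \frac{-64 + X}{2 X}}$)
$M{\left(U{\left(-14 \right)} \right)} - 6544 = \frac{4 \left(i \sqrt{3}\right)^{2}}{-64 + i \sqrt{3} + 2 \left(i \sqrt{3}\right)^{2}} - 6544 = 4 \left(-3\right) \frac{1}{-64 + i \sqrt{3} + 2 \left(-3\right)} - 6544 = 4 \left(-3\right) \frac{1}{-64 + i \sqrt{3} - 6} - 6544 = 4 \left(-3\right) \frac{1}{-70 + i \sqrt{3}} - 6544 = - \frac{12}{-70 + i \sqrt{3}} - 6544 = -6544 - \frac{12}{-70 + i \sqrt{3}}$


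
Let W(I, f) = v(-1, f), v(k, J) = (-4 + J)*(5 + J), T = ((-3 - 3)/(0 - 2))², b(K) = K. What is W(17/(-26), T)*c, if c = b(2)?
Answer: 140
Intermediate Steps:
T = 9 (T = (-6/(-2))² = (-6*(-½))² = 3² = 9)
W(I, f) = -20 + f + f²
c = 2
W(17/(-26), T)*c = (-20 + 9 + 9²)*2 = (-20 + 9 + 81)*2 = 70*2 = 140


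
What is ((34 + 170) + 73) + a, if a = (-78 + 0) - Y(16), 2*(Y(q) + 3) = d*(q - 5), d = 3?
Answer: 371/2 ≈ 185.50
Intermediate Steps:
Y(q) = -21/2 + 3*q/2 (Y(q) = -3 + (3*(q - 5))/2 = -3 + (3*(-5 + q))/2 = -3 + (-15 + 3*q)/2 = -3 + (-15/2 + 3*q/2) = -21/2 + 3*q/2)
a = -183/2 (a = (-78 + 0) - (-21/2 + (3/2)*16) = -78 - (-21/2 + 24) = -78 - 1*27/2 = -78 - 27/2 = -183/2 ≈ -91.500)
((34 + 170) + 73) + a = ((34 + 170) + 73) - 183/2 = (204 + 73) - 183/2 = 277 - 183/2 = 371/2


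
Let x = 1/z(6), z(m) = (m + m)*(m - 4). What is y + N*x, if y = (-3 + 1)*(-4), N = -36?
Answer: 13/2 ≈ 6.5000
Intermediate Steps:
z(m) = 2*m*(-4 + m) (z(m) = (2*m)*(-4 + m) = 2*m*(-4 + m))
x = 1/24 (x = 1/(2*6*(-4 + 6)) = 1/(2*6*2) = 1/24 ≈ 0.041667)
y = 8 (y = -2*(-4) = 8)
y + N*x = 8 - 36*1/24 = 8 - 3/2 = 13/2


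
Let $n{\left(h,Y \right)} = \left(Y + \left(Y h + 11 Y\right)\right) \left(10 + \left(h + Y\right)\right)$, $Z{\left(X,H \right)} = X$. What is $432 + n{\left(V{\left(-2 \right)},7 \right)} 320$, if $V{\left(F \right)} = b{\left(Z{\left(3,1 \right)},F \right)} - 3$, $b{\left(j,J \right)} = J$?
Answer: $188592$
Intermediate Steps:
$V{\left(F \right)} = -3 + F$ ($V{\left(F \right)} = F - 3 = -3 + F$)
$n{\left(h,Y \right)} = \left(12 Y + Y h\right) \left(10 + Y + h\right)$ ($n{\left(h,Y \right)} = \left(Y + \left(11 Y + Y h\right)\right) \left(10 + \left(Y + h\right)\right) = \left(12 Y + Y h\right) \left(10 + Y + h\right)$)
$432 + n{\left(V{\left(-2 \right)},7 \right)} 320 = 432 + 7 \left(120 + \left(-3 - 2\right)^{2} + 12 \cdot 7 + 22 \left(-3 - 2\right) + 7 \left(-3 - 2\right)\right) 320 = 432 + 7 \left(120 + \left(-5\right)^{2} + 84 + 22 \left(-5\right) + 7 \left(-5\right)\right) 320 = 432 + 7 \left(120 + 25 + 84 - 110 - 35\right) 320 = 432 + 7 \cdot 84 \cdot 320 = 432 + 588 \cdot 320 = 432 + 188160 = 188592$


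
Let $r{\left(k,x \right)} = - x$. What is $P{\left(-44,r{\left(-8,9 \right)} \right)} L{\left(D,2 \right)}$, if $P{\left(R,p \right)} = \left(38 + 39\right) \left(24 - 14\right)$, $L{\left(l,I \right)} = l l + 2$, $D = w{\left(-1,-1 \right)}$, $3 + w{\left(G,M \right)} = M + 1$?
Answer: $8470$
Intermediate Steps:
$w{\left(G,M \right)} = -2 + M$ ($w{\left(G,M \right)} = -3 + \left(M + 1\right) = -3 + \left(1 + M\right) = -2 + M$)
$D = -3$ ($D = -2 - 1 = -3$)
$L{\left(l,I \right)} = 2 + l^{2}$ ($L{\left(l,I \right)} = l^{2} + 2 = 2 + l^{2}$)
$P{\left(R,p \right)} = 770$ ($P{\left(R,p \right)} = 77 \cdot 10 = 770$)
$P{\left(-44,r{\left(-8,9 \right)} \right)} L{\left(D,2 \right)} = 770 \left(2 + \left(-3\right)^{2}\right) = 770 \left(2 + 9\right) = 770 \cdot 11 = 8470$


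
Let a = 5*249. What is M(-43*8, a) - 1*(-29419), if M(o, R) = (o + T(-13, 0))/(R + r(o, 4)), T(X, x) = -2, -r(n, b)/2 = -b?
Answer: 36861661/1253 ≈ 29419.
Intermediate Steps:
a = 1245
r(n, b) = 2*b (r(n, b) = -(-2)*b = 2*b)
M(o, R) = (-2 + o)/(8 + R) (M(o, R) = (o - 2)/(R + 2*4) = (-2 + o)/(R + 8) = (-2 + o)/(8 + R))
M(-43*8, a) - 1*(-29419) = (-2 - 43*8)/(8 + 1245) - 1*(-29419) = (-2 - 344)/1253 + 29419 = (1/1253)*(-346) + 29419 = -346/1253 + 29419 = 36861661/1253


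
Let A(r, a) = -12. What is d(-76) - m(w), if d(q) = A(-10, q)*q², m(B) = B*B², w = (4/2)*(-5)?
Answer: -68312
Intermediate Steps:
w = -10 (w = (4*(½))*(-5) = 2*(-5) = -10)
m(B) = B³
d(q) = -12*q²
d(-76) - m(w) = -12*(-76)² - 1*(-10)³ = -12*5776 - 1*(-1000) = -69312 + 1000 = -68312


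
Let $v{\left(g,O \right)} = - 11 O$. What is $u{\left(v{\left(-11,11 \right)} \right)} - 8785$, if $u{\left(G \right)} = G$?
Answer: $-8906$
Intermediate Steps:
$u{\left(v{\left(-11,11 \right)} \right)} - 8785 = \left(-11\right) 11 - 8785 = -121 - 8785 = -8906$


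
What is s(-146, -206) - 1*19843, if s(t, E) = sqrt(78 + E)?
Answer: -19843 + 8*I*sqrt(2) ≈ -19843.0 + 11.314*I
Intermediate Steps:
s(-146, -206) - 1*19843 = sqrt(78 - 206) - 1*19843 = sqrt(-128) - 19843 = 8*I*sqrt(2) - 19843 = -19843 + 8*I*sqrt(2)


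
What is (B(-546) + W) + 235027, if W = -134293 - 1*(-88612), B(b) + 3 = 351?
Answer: 189694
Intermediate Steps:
B(b) = 348 (B(b) = -3 + 351 = 348)
W = -45681 (W = -134293 + 88612 = -45681)
(B(-546) + W) + 235027 = (348 - 45681) + 235027 = -45333 + 235027 = 189694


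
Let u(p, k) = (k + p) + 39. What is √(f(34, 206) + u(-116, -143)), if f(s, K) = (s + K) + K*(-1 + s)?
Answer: √6818 ≈ 82.571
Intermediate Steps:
f(s, K) = K + s + K*(-1 + s) (f(s, K) = (K + s) + K*(-1 + s) = K + s + K*(-1 + s))
u(p, k) = 39 + k + p
√(f(34, 206) + u(-116, -143)) = √(34*(1 + 206) + (39 - 143 - 116)) = √(34*207 - 220) = √(7038 - 220) = √6818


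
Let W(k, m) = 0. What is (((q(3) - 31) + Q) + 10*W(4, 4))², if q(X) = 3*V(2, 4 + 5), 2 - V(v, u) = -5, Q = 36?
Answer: 676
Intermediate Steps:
V(v, u) = 7 (V(v, u) = 2 - 1*(-5) = 2 + 5 = 7)
q(X) = 21 (q(X) = 3*7 = 21)
(((q(3) - 31) + Q) + 10*W(4, 4))² = (((21 - 31) + 36) + 10*0)² = ((-10 + 36) + 0)² = (26 + 0)² = 26² = 676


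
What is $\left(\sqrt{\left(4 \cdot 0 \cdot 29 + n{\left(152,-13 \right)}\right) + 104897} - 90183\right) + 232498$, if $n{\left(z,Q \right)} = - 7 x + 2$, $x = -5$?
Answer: $142315 + \sqrt{104934} \approx 1.4264 \cdot 10^{5}$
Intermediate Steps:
$n{\left(z,Q \right)} = 37$ ($n{\left(z,Q \right)} = \left(-7\right) \left(-5\right) + 2 = 35 + 2 = 37$)
$\left(\sqrt{\left(4 \cdot 0 \cdot 29 + n{\left(152,-13 \right)}\right) + 104897} - 90183\right) + 232498 = \left(\sqrt{\left(4 \cdot 0 \cdot 29 + 37\right) + 104897} - 90183\right) + 232498 = \left(\sqrt{\left(0 \cdot 29 + 37\right) + 104897} - 90183\right) + 232498 = \left(\sqrt{\left(0 + 37\right) + 104897} - 90183\right) + 232498 = \left(\sqrt{37 + 104897} - 90183\right) + 232498 = \left(\sqrt{104934} - 90183\right) + 232498 = \left(-90183 + \sqrt{104934}\right) + 232498 = 142315 + \sqrt{104934}$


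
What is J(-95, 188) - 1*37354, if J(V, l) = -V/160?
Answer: -1195309/32 ≈ -37353.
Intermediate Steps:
J(V, l) = -V/160
J(-95, 188) - 1*37354 = -1/160*(-95) - 1*37354 = 19/32 - 37354 = -1195309/32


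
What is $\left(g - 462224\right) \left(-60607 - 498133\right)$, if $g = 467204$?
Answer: $-2782525200$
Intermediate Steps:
$\left(g - 462224\right) \left(-60607 - 498133\right) = \left(467204 - 462224\right) \left(-60607 - 498133\right) = 4980 \left(-558740\right) = -2782525200$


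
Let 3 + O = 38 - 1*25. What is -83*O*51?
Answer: -42330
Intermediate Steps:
O = 10 (O = -3 + (38 - 1*25) = -3 + (38 - 25) = -3 + 13 = 10)
-83*O*51 = -83*10*51 = -830*51 = -42330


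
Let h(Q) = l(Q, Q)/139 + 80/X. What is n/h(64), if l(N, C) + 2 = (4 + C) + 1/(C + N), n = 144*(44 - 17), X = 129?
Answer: 8923613184/2513281 ≈ 3550.6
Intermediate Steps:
n = 3888 (n = 144*27 = 3888)
l(N, C) = 2 + C + 1/(C + N) (l(N, C) = -2 + ((4 + C) + 1/(C + N)) = -2 + (4 + C + 1/(C + N)) = 2 + C + 1/(C + N))
h(Q) = 80/129 + (1 + 2*Q² + 4*Q)/(278*Q) (h(Q) = ((1 + Q² + 2*Q + 2*Q + Q*Q)/(Q + Q))/139 + 80/129 = ((1 + Q² + 2*Q + 2*Q + Q²)/((2*Q)))*(1/139) + 80*(1/129) = ((1/(2*Q))*(1 + 2*Q² + 4*Q))*(1/139) + 80/129 = ((1 + 2*Q² + 4*Q)/(2*Q))*(1/139) + 80/129 = (1 + 2*Q² + 4*Q)/(278*Q) + 80/129 = 80/129 + (1 + 2*Q² + 4*Q)/(278*Q))
n/h(64) = 3888/(11378/17931 + (1/139)*64 + (1/278)/64) = 3888/(11378/17931 + 64/139 + (1/278)*(1/64)) = 3888/(11378/17931 + 64/139 + 1/17792) = 3888/(2513281/2295168) = 3888*(2295168/2513281) = 8923613184/2513281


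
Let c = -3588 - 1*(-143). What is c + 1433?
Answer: -2012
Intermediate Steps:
c = -3445 (c = -3588 + 143 = -3445)
c + 1433 = -3445 + 1433 = -2012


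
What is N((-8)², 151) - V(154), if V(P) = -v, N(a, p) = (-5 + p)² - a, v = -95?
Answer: 21157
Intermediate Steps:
V(P) = 95 (V(P) = -1*(-95) = 95)
N((-8)², 151) - V(154) = ((-5 + 151)² - 1*(-8)²) - 1*95 = (146² - 1*64) - 95 = (21316 - 64) - 95 = 21252 - 95 = 21157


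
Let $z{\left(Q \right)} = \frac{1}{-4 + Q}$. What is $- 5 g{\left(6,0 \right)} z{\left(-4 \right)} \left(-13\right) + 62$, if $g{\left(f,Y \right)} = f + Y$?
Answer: $\frac{53}{4} \approx 13.25$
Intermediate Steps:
$g{\left(f,Y \right)} = Y + f$
$- 5 g{\left(6,0 \right)} z{\left(-4 \right)} \left(-13\right) + 62 = \frac{\left(-5\right) \left(0 + 6\right)}{-4 - 4} \left(-13\right) + 62 = \frac{\left(-5\right) 6}{-8} \left(-13\right) + 62 = \left(-30\right) \left(- \frac{1}{8}\right) \left(-13\right) + 62 = \frac{15}{4} \left(-13\right) + 62 = - \frac{195}{4} + 62 = \frac{53}{4}$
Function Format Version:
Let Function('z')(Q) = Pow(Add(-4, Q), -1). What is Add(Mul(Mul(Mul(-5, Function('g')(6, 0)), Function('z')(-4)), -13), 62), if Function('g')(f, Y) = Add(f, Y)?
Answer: Rational(53, 4) ≈ 13.250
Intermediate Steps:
Function('g')(f, Y) = Add(Y, f)
Add(Mul(Mul(Mul(-5, Function('g')(6, 0)), Function('z')(-4)), -13), 62) = Add(Mul(Mul(Mul(-5, Add(0, 6)), Pow(Add(-4, -4), -1)), -13), 62) = Add(Mul(Mul(Mul(-5, 6), Pow(-8, -1)), -13), 62) = Add(Mul(Mul(-30, Rational(-1, 8)), -13), 62) = Add(Mul(Rational(15, 4), -13), 62) = Add(Rational(-195, 4), 62) = Rational(53, 4)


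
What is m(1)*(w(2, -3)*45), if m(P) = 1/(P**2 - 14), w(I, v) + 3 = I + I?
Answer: -45/13 ≈ -3.4615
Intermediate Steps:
w(I, v) = -3 + 2*I (w(I, v) = -3 + (I + I) = -3 + 2*I)
m(P) = 1/(-14 + P**2)
m(1)*(w(2, -3)*45) = ((-3 + 2*2)*45)/(-14 + 1**2) = ((-3 + 4)*45)/(-14 + 1) = (1*45)/(-13) = -1/13*45 = -45/13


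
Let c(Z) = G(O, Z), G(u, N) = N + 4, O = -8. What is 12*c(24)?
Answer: 336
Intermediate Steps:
G(u, N) = 4 + N
c(Z) = 4 + Z
12*c(24) = 12*(4 + 24) = 12*28 = 336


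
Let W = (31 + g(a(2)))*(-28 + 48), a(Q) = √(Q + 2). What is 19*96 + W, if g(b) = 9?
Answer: 2624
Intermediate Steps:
a(Q) = √(2 + Q)
W = 800 (W = (31 + 9)*(-28 + 48) = 40*20 = 800)
19*96 + W = 19*96 + 800 = 1824 + 800 = 2624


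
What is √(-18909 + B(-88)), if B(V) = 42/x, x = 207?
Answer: I*√90024783/69 ≈ 137.51*I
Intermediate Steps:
B(V) = 14/69 (B(V) = 42/207 = 42*(1/207) = 14/69)
√(-18909 + B(-88)) = √(-18909 + 14/69) = √(-1304707/69) = I*√90024783/69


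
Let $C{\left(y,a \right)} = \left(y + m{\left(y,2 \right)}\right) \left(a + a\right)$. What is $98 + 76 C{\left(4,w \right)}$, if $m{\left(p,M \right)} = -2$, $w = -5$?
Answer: $-1422$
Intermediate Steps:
$C{\left(y,a \right)} = 2 a \left(-2 + y\right)$ ($C{\left(y,a \right)} = \left(y - 2\right) \left(a + a\right) = \left(-2 + y\right) 2 a = 2 a \left(-2 + y\right)$)
$98 + 76 C{\left(4,w \right)} = 98 + 76 \cdot 2 \left(-5\right) \left(-2 + 4\right) = 98 + 76 \cdot 2 \left(-5\right) 2 = 98 + 76 \left(-20\right) = 98 - 1520 = -1422$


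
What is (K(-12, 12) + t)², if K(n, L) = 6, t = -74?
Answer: 4624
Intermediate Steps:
(K(-12, 12) + t)² = (6 - 74)² = (-68)² = 4624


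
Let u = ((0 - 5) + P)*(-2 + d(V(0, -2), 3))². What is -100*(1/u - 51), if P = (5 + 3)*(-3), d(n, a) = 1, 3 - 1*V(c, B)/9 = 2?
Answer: 148000/29 ≈ 5103.4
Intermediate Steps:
V(c, B) = 9 (V(c, B) = 27 - 9*2 = 27 - 18 = 9)
P = -24 (P = 8*(-3) = -24)
u = -29 (u = ((0 - 5) - 24)*(-2 + 1)² = (-5 - 24)*(-1)² = -29*1 = -29)
-100*(1/u - 51) = -100*(1/(-29) - 51) = -100*(-1/29 - 51) = -100*(-1480/29) = 148000/29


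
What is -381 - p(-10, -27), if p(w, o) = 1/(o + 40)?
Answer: -4954/13 ≈ -381.08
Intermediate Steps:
p(w, o) = 1/(40 + o)
-381 - p(-10, -27) = -381 - 1/(40 - 27) = -381 - 1/13 = -4954/13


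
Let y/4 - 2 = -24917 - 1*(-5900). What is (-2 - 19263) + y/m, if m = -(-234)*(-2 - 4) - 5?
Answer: -27068325/1409 ≈ -19211.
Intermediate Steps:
y = -76060 (y = 8 + 4*(-24917 - 1*(-5900)) = 8 + 4*(-24917 + 5900) = 8 + 4*(-19017) = 8 - 76068 = -76060)
m = -1409 (m = -(-234)*(-6) - 5 = -78*18 - 5 = -1404 - 5 = -1409)
(-2 - 19263) + y/m = (-2 - 19263) - 76060/(-1409) = -19265 - 76060*(-1/1409) = -19265 + 76060/1409 = -27068325/1409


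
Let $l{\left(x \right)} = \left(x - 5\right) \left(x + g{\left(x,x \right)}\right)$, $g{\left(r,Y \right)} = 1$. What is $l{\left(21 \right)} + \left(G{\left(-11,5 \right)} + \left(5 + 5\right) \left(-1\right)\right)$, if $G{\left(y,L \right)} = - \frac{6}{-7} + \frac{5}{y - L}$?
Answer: $\frac{38365}{112} \approx 342.54$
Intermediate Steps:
$l{\left(x \right)} = \left(1 + x\right) \left(-5 + x\right)$ ($l{\left(x \right)} = \left(x - 5\right) \left(x + 1\right) = \left(-5 + x\right) \left(1 + x\right) = \left(1 + x\right) \left(-5 + x\right)$)
$G{\left(y,L \right)} = \frac{6}{7} + \frac{5}{y - L}$ ($G{\left(y,L \right)} = \left(-6\right) \left(- \frac{1}{7}\right) + \frac{5}{y - L} = \frac{6}{7} + \frac{5}{y - L}$)
$l{\left(21 \right)} + \left(G{\left(-11,5 \right)} + \left(5 + 5\right) \left(-1\right)\right) = \left(-5 + 21^{2} - 84\right) + \left(\frac{-35 - -66 + 6 \cdot 5}{7 \left(5 - -11\right)} + \left(5 + 5\right) \left(-1\right)\right) = \left(-5 + 441 - 84\right) + \left(\frac{-35 + 66 + 30}{7 \left(5 + 11\right)} + 10 \left(-1\right)\right) = 352 - \left(10 - \frac{1}{7} \cdot \frac{1}{16} \cdot 61\right) = 352 - \left(10 - \frac{61}{112}\right) = 352 + \left(\frac{61}{112} - 10\right) = 352 - \frac{1059}{112} = \frac{38365}{112}$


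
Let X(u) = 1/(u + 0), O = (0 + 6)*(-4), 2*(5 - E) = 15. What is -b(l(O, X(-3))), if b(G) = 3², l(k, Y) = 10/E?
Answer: -9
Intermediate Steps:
E = -5/2 (E = 5 - ½*15 = 5 - 15/2 = -5/2 ≈ -2.5000)
O = -24 (O = 6*(-4) = -24)
X(u) = 1/u
l(k, Y) = -4 (l(k, Y) = 10/(-5/2) = 10*(-⅖) = -4)
b(G) = 9
-b(l(O, X(-3))) = -1*9 = -9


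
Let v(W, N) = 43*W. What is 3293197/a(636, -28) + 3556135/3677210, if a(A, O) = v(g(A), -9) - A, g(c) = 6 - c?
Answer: -600558977068/5097716223 ≈ -117.81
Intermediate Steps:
a(A, O) = 258 - 44*A (a(A, O) = 43*(6 - A) - A = (258 - 43*A) - A = 258 - 44*A)
3293197/a(636, -28) + 3556135/3677210 = 3293197/(258 - 44*636) + 3556135/3677210 = 3293197/(258 - 27984) + 3556135*(1/3677210) = 3293197/(-27726) + 711227/735442 = 3293197*(-1/27726) + 711227/735442 = -3293197/27726 + 711227/735442 = -600558977068/5097716223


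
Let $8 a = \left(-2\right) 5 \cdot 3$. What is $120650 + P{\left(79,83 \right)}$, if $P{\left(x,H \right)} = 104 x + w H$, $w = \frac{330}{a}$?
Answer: $121562$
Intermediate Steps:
$a = - \frac{15}{4}$ ($a = \frac{\left(-2\right) 5 \cdot 3}{8} = \frac{\left(-10\right) 3}{8} = \frac{1}{8} \left(-30\right) = - \frac{15}{4} \approx -3.75$)
$w = -88$ ($w = \frac{330}{- \frac{15}{4}} = 330 \left(- \frac{4}{15}\right) = -88$)
$P{\left(x,H \right)} = - 88 H + 104 x$ ($P{\left(x,H \right)} = 104 x - 88 H = - 88 H + 104 x$)
$120650 + P{\left(79,83 \right)} = 120650 + \left(\left(-88\right) 83 + 104 \cdot 79\right) = 120650 + \left(-7304 + 8216\right) = 120650 + 912 = 121562$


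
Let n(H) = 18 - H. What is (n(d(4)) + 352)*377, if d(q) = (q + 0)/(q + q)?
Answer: 278603/2 ≈ 1.3930e+5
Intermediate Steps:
d(q) = ½ (d(q) = q/((2*q)) = q*(1/(2*q)) = ½)
(n(d(4)) + 352)*377 = ((18 - 1*½) + 352)*377 = ((18 - ½) + 352)*377 = (35/2 + 352)*377 = (739/2)*377 = 278603/2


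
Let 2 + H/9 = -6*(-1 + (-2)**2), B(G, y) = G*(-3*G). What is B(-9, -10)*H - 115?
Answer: 43625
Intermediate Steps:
B(G, y) = -3*G**2
H = -180 (H = -18 + 9*(-6*(-1 + (-2)**2)) = -18 + 9*(-6*(-1 + 4)) = -18 + 9*(-6*3) = -18 + 9*(-18) = -18 - 162 = -180)
B(-9, -10)*H - 115 = -3*(-9)**2*(-180) - 115 = -3*81*(-180) - 115 = -243*(-180) - 115 = 43740 - 115 = 43625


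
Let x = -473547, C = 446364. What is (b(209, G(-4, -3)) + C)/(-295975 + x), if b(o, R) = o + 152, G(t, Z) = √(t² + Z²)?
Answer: -446725/769522 ≈ -0.58052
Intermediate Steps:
G(t, Z) = √(Z² + t²)
b(o, R) = 152 + o
(b(209, G(-4, -3)) + C)/(-295975 + x) = ((152 + 209) + 446364)/(-295975 - 473547) = (361 + 446364)/(-769522) = 446725*(-1/769522) = -446725/769522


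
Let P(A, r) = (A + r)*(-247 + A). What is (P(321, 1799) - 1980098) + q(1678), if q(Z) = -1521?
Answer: -1824739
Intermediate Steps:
P(A, r) = (-247 + A)*(A + r)
(P(321, 1799) - 1980098) + q(1678) = ((321² - 247*321 - 247*1799 + 321*1799) - 1980098) - 1521 = ((103041 - 79287 - 444353 + 577479) - 1980098) - 1521 = (156880 - 1980098) - 1521 = -1823218 - 1521 = -1824739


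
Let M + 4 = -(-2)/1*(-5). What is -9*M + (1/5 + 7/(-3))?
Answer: 1858/15 ≈ 123.87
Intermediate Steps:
M = -14 (M = -4 - (-2)/1*(-5) = -4 - (-2)*(-5) = -4 - 1*(-2)*(-5) = -4 + 2*(-5) = -4 - 10 = -14)
-9*M + (1/5 + 7/(-3)) = -9*(-14) + (1/5 + 7/(-3)) = 126 + (1*(⅕) + 7*(-⅓)) = 126 + (⅕ - 7/3) = 126 - 32/15 = 1858/15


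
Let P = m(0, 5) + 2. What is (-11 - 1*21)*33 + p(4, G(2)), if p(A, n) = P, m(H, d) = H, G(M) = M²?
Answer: -1054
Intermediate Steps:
P = 2 (P = 0 + 2 = 2)
p(A, n) = 2
(-11 - 1*21)*33 + p(4, G(2)) = (-11 - 1*21)*33 + 2 = (-11 - 21)*33 + 2 = -32*33 + 2 = -1056 + 2 = -1054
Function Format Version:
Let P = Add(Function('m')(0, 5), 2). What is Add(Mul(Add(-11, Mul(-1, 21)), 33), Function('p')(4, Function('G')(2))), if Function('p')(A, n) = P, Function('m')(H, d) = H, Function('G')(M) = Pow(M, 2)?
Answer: -1054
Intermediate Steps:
P = 2 (P = Add(0, 2) = 2)
Function('p')(A, n) = 2
Add(Mul(Add(-11, Mul(-1, 21)), 33), Function('p')(4, Function('G')(2))) = Add(Mul(Add(-11, Mul(-1, 21)), 33), 2) = Add(Mul(Add(-11, -21), 33), 2) = Add(Mul(-32, 33), 2) = Add(-1056, 2) = -1054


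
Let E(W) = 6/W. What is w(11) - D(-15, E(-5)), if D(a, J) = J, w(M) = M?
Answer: 61/5 ≈ 12.200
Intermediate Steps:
w(11) - D(-15, E(-5)) = 11 - 6/(-5) = 11 - 6*(-1)/5 = 11 - 1*(-6/5) = 11 + 6/5 = 61/5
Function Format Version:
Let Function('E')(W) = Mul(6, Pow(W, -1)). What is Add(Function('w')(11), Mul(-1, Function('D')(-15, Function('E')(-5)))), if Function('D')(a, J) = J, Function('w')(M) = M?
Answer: Rational(61, 5) ≈ 12.200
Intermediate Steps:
Add(Function('w')(11), Mul(-1, Function('D')(-15, Function('E')(-5)))) = Add(11, Mul(-1, Mul(6, Pow(-5, -1)))) = Add(11, Mul(-1, Mul(6, Rational(-1, 5)))) = Add(11, Mul(-1, Rational(-6, 5))) = Add(11, Rational(6, 5)) = Rational(61, 5)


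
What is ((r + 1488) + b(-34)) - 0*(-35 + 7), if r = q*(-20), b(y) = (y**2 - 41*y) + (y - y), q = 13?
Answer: 3778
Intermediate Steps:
b(y) = y**2 - 41*y (b(y) = (y**2 - 41*y) + 0 = y**2 - 41*y)
r = -260 (r = 13*(-20) = -260)
((r + 1488) + b(-34)) - 0*(-35 + 7) = ((-260 + 1488) - 34*(-41 - 34)) - 0*(-35 + 7) = (1228 - 34*(-75)) - 0*(-28) = (1228 + 2550) - 1*0 = 3778 + 0 = 3778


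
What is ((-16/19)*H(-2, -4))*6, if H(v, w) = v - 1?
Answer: 288/19 ≈ 15.158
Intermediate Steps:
H(v, w) = -1 + v
((-16/19)*H(-2, -4))*6 = ((-16/19)*(-1 - 2))*6 = (-16*1/19*(-3))*6 = -16/19*(-3)*6 = (48/19)*6 = 288/19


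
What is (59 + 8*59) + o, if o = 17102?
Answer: 17633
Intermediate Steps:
(59 + 8*59) + o = (59 + 8*59) + 17102 = (59 + 472) + 17102 = 531 + 17102 = 17633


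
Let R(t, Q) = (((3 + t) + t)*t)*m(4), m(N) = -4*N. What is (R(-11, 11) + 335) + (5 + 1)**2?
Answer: -2973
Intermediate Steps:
R(t, Q) = -16*t*(3 + 2*t) (R(t, Q) = (((3 + t) + t)*t)*(-4*4) = ((3 + 2*t)*t)*(-16) = (t*(3 + 2*t))*(-16) = -16*t*(3 + 2*t))
(R(-11, 11) + 335) + (5 + 1)**2 = (-16*(-11)*(3 + 2*(-11)) + 335) + (5 + 1)**2 = (-16*(-11)*(3 - 22) + 335) + 6**2 = (-16*(-11)*(-19) + 335) + 36 = (-3344 + 335) + 36 = -3009 + 36 = -2973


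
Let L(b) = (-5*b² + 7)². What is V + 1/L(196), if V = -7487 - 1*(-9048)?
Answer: 57588470270570/36892037329 ≈ 1561.0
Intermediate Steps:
V = 1561 (V = -7487 + 9048 = 1561)
L(b) = (7 - 5*b²)²
V + 1/L(196) = 1561 + 1/((-7 + 5*196²)²) = 1561 + 1/((-7 + 5*38416)²) = 1561 + 1/((-7 + 192080)²) = 1561 + 1/(192073²) = 1561 + 1/36892037329 = 57588470270570/36892037329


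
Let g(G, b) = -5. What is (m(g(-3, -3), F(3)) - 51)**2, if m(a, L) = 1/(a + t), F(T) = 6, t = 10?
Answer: 64516/25 ≈ 2580.6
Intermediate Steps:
m(a, L) = 1/(10 + a) (m(a, L) = 1/(a + 10) = 1/(10 + a))
(m(g(-3, -3), F(3)) - 51)**2 = (1/(10 - 5) - 51)**2 = (1/5 - 51)**2 = (-254/5)**2 = 64516/25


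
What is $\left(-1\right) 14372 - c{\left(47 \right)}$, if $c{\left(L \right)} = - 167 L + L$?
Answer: $-6570$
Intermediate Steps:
$c{\left(L \right)} = - 166 L$
$\left(-1\right) 14372 - c{\left(47 \right)} = \left(-1\right) 14372 - \left(-166\right) 47 = -14372 - -7802 = -14372 + 7802 = -6570$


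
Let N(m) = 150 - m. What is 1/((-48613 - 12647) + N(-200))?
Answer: -1/60910 ≈ -1.6418e-5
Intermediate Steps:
1/((-48613 - 12647) + N(-200)) = 1/((-48613 - 12647) + (150 - 1*(-200))) = 1/(-61260 + (150 + 200)) = 1/(-61260 + 350) = 1/(-60910) = -1/60910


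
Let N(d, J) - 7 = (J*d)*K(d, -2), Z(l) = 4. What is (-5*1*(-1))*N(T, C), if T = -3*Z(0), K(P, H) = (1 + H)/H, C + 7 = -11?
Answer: 575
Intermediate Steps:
C = -18 (C = -7 - 11 = -18)
K(P, H) = (1 + H)/H
T = -12 (T = -3*4 = -12)
N(d, J) = 7 + J*d/2 (N(d, J) = 7 + (J*d)*((1 - 2)/(-2)) = 7 + (J*d)*(-1/2*(-1)) = 7 + (J*d)*(1/2) = 7 + J*d/2)
(-5*1*(-1))*N(T, C) = (-5*1*(-1))*(7 + (1/2)*(-18)*(-12)) = (-5*(-1))*(7 + 108) = 5*115 = 575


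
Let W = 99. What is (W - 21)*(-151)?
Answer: -11778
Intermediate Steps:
(W - 21)*(-151) = (99 - 21)*(-151) = 78*(-151) = -11778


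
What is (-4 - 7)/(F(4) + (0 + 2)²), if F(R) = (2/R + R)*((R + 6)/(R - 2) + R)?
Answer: -22/89 ≈ -0.24719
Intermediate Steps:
F(R) = (R + 2/R)*(R + (6 + R)/(-2 + R)) (F(R) = (R + 2/R)*((6 + R)/(-2 + R) + R) = (R + 2/R)*(R + (6 + R)/(-2 + R)))
(-4 - 7)/(F(4) + (0 + 2)²) = (-4 - 7)/((12 + 4⁴ - 1*4³ - 2*4 + 8*4²)/(4*(-2 + 4)) + (0 + 2)²) = -11/((¼)*(12 + 256 - 1*64 - 8 + 8*16)/2 + 2²) = -11/((¼)*(½)*(12 + 256 - 64 - 8 + 128) + 4) = -11/((¼)*(½)*324 + 4) = -11/(81/2 + 4) = -11/(89/2) = (2/89)*(-11) = -22/89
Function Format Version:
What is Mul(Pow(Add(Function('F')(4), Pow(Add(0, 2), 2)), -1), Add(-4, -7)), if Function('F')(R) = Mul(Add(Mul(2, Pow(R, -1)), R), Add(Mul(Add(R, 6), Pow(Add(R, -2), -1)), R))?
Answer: Rational(-22, 89) ≈ -0.24719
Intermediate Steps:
Function('F')(R) = Mul(Add(R, Mul(2, Pow(R, -1))), Add(R, Mul(Pow(Add(-2, R), -1), Add(6, R)))) (Function('F')(R) = Mul(Add(R, Mul(2, Pow(R, -1))), Add(Mul(Add(6, R), Pow(Add(-2, R), -1)), R)) = Mul(Add(R, Mul(2, Pow(R, -1))), Add(Mul(Pow(Add(-2, R), -1), Add(6, R)), R)) = Mul(Add(R, Mul(2, Pow(R, -1))), Add(R, Mul(Pow(Add(-2, R), -1), Add(6, R)))))
Mul(Pow(Add(Function('F')(4), Pow(Add(0, 2), 2)), -1), Add(-4, -7)) = Mul(Pow(Add(Mul(Pow(4, -1), Pow(Add(-2, 4), -1), Add(12, Pow(4, 4), Mul(-1, Pow(4, 3)), Mul(-2, 4), Mul(8, Pow(4, 2)))), Pow(Add(0, 2), 2)), -1), Add(-4, -7)) = Mul(Pow(Add(Mul(Rational(1, 4), Pow(2, -1), Add(12, 256, Mul(-1, 64), -8, Mul(8, 16))), Pow(2, 2)), -1), -11) = Mul(Pow(Add(Mul(Rational(1, 4), Rational(1, 2), Add(12, 256, -64, -8, 128)), 4), -1), -11) = Mul(Pow(Add(Mul(Rational(1, 4), Rational(1, 2), 324), 4), -1), -11) = Mul(Pow(Add(Rational(81, 2), 4), -1), -11) = Mul(Pow(Rational(89, 2), -1), -11) = Mul(Rational(2, 89), -11) = Rational(-22, 89)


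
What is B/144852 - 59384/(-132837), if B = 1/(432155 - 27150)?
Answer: 1161269644209559/2597662261248540 ≈ 0.44704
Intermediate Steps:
B = 1/405005 ≈ 2.4691e-6
B/144852 - 59384/(-132837) = (1/405005)/144852 - 59384/(-132837) = (1/405005)*(1/144852) - 59384*(-1/132837) = 1/58665784260 + 59384/132837 = 1161269644209559/2597662261248540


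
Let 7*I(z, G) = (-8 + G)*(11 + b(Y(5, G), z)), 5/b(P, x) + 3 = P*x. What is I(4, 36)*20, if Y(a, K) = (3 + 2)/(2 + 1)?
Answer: 10880/11 ≈ 989.09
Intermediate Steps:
Y(a, K) = 5/3
b(P, x) = 5/(-3 + P*x)
I(z, G) = (-8 + G)*(11 + 5/(-3 + 5*z/3))/7 (I(z, G) = ((-8 + G)*(11 + 5/(-3 + 5*z/3)))/7 = (-8 + G)*(11 + 5/(-3 + 5*z/3))/7)
I(4, 36)*20 = ((672 - 440*4 - 84*36 + 55*36*4)/(7*(-9 + 5*4)))*20 = ((672 - 1760 - 3024 + 7920)/(7*(-9 + 20)))*20 = ((⅐)*3808/11)*20 = ((⅐)*(1/11)*3808)*20 = (544/11)*20 = 10880/11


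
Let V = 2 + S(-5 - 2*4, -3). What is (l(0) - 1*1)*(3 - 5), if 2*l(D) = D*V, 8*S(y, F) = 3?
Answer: 2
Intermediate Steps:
S(y, F) = 3/8 (S(y, F) = (1/8)*3 = 3/8)
V = 19/8 (V = 2 + 3/8 = 19/8 ≈ 2.3750)
l(D) = 19*D/16 (l(D) = (D*(19/8))/2 = (19*D/8)/2 = 19*D/16)
(l(0) - 1*1)*(3 - 5) = ((19/16)*0 - 1*1)*(3 - 5) = (0 - 1)*(-2) = -1*(-2) = 2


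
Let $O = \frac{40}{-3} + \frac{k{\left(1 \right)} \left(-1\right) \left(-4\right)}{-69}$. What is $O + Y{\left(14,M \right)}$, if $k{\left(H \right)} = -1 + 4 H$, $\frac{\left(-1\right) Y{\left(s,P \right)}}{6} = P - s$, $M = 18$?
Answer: $- \frac{2588}{69} \approx -37.507$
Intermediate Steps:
$Y{\left(s,P \right)} = - 6 P + 6 s$ ($Y{\left(s,P \right)} = - 6 \left(P - s\right) = - 6 P + 6 s$)
$O = - \frac{932}{69}$ ($O = \frac{40}{-3} + \frac{\left(-1 + 4 \cdot 1\right) \left(-1\right) \left(-4\right)}{-69} = 40 \left(- \frac{1}{3}\right) + \left(-1 + 4\right) \left(-1\right) \left(-4\right) \left(- \frac{1}{69}\right) = - \frac{40}{3} + 3 \left(-1\right) \left(-4\right) \left(- \frac{1}{69}\right) = - \frac{40}{3} + \left(-3\right) \left(-4\right) \left(- \frac{1}{69}\right) = - \frac{40}{3} + 12 \left(- \frac{1}{69}\right) = - \frac{40}{3} - \frac{4}{23} = - \frac{932}{69} \approx -13.507$)
$O + Y{\left(14,M \right)} = - \frac{932}{69} + \left(\left(-6\right) 18 + 6 \cdot 14\right) = - \frac{932}{69} + \left(-108 + 84\right) = - \frac{932}{69} - 24 = - \frac{2588}{69}$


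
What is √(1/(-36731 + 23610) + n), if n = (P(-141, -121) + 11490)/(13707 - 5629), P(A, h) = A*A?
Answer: √43627221966219094/105991438 ≈ 1.9706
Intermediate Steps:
P(A, h) = A²
n = 31371/8078 (n = ((-141)² + 11490)/(13707 - 5629) = (19881 + 11490)/8078 = 31371*(1/8078) = 31371/8078 ≈ 3.8835)
√(1/(-36731 + 23610) + n) = √(1/(-36731 + 23610) + 31371/8078) = √(1/(-13121) + 31371/8078) = √(-1/13121 + 31371/8078) = √(411610813/105991438) = √43627221966219094/105991438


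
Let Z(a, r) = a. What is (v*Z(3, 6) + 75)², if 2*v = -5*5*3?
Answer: 5625/4 ≈ 1406.3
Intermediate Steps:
v = -75/2 (v = (-5*5*3)/2 = (-25*3)/2 = (½)*(-75) = -75/2 ≈ -37.500)
(v*Z(3, 6) + 75)² = (-75/2*3 + 75)² = (-225/2 + 75)² = (-75/2)² = 5625/4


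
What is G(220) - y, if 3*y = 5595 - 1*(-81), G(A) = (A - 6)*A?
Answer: 45188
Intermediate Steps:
G(A) = A*(-6 + A) (G(A) = (-6 + A)*A = A*(-6 + A))
y = 1892 (y = (5595 - 1*(-81))/3 = (5595 + 81)/3 = (⅓)*5676 = 1892)
G(220) - y = 220*(-6 + 220) - 1*1892 = 220*214 - 1892 = 47080 - 1892 = 45188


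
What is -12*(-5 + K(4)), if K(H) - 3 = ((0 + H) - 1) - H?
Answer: 36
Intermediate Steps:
K(H) = 2 (K(H) = 3 + (((0 + H) - 1) - H) = 3 + ((H - 1) - H) = 3 + ((-1 + H) - H) = 3 - 1 = 2)
-12*(-5 + K(4)) = -12*(-5 + 2) = -12*(-3) = 36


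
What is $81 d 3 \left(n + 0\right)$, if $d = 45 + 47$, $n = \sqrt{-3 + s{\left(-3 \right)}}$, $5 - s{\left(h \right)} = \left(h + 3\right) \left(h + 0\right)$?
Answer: $22356 \sqrt{2} \approx 31616.0$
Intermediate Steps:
$s{\left(h \right)} = 5 - h \left(3 + h\right)$ ($s{\left(h \right)} = 5 - \left(h + 3\right) \left(h + 0\right) = 5 - \left(3 + h\right) h = 5 - h \left(3 + h\right)$)
$n = \sqrt{2}$ ($n = \sqrt{-3 - -5} = \sqrt{-3 + \left(5 - 9 + 9\right)} = \sqrt{-3 + 5} = \sqrt{2} \approx 1.4142$)
$d = 92$
$81 d 3 \left(n + 0\right) = 81 \cdot 92 \cdot 3 \left(\sqrt{2} + 0\right) = 7452 \cdot 3 \sqrt{2} = 22356 \sqrt{2}$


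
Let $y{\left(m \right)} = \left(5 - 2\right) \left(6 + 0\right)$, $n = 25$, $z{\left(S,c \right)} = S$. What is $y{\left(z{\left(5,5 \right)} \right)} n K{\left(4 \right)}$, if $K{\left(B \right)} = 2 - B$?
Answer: $-900$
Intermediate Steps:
$y{\left(m \right)} = 18$ ($y{\left(m \right)} = 3 \cdot 6 = 18$)
$y{\left(z{\left(5,5 \right)} \right)} n K{\left(4 \right)} = 18 \cdot 25 \left(2 - 4\right) = 450 \left(2 - 4\right) = 450 \left(-2\right) = -900$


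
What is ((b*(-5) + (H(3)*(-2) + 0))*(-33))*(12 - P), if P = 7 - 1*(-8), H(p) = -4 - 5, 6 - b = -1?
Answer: -1683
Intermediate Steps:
b = 7 (b = 6 - 1*(-1) = 6 + 1 = 7)
H(p) = -9
P = 15 (P = 7 + 8 = 15)
((b*(-5) + (H(3)*(-2) + 0))*(-33))*(12 - P) = ((7*(-5) + (-9*(-2) + 0))*(-33))*(12 - 1*15) = ((-35 + (18 + 0))*(-33))*(12 - 15) = ((-35 + 18)*(-33))*(-3) = -17*(-33)*(-3) = 561*(-3) = -1683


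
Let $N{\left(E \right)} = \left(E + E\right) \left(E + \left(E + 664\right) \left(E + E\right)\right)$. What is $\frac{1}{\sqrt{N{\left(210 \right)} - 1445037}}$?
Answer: $\frac{\sqrt{152816763}}{152816763} \approx 8.0894 \cdot 10^{-5}$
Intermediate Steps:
$N{\left(E \right)} = 2 E \left(E + 2 E \left(664 + E\right)\right)$ ($N{\left(E \right)} = 2 E \left(E + \left(664 + E\right) 2 E\right) = 2 E \left(E + 2 E \left(664 + E\right)\right)$)
$\frac{1}{\sqrt{N{\left(210 \right)} - 1445037}} = \frac{1}{\sqrt{210^{2} \left(2658 + 4 \cdot 210\right) - 1445037}} = \frac{1}{\sqrt{44100 \left(2658 + 840\right) - 1445037}} = \frac{1}{\sqrt{44100 \cdot 3498 - 1445037}} = \frac{1}{\sqrt{154261800 - 1445037}} = \frac{1}{\sqrt{152816763}} = \frac{\sqrt{152816763}}{152816763}$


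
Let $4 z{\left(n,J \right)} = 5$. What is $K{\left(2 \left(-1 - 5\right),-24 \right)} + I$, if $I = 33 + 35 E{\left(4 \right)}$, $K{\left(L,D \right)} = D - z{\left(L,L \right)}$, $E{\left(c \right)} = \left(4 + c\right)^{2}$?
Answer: $\frac{8991}{4} \approx 2247.8$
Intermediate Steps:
$z{\left(n,J \right)} = \frac{5}{4}$ ($z{\left(n,J \right)} = \frac{1}{4} \cdot 5 = \frac{5}{4}$)
$K{\left(L,D \right)} = - \frac{5}{4} + D$ ($K{\left(L,D \right)} = D - \frac{5}{4} = - \frac{5}{4} + D$)
$I = 2273$ ($I = 33 + 35 \left(4 + 4\right)^{2} = 33 + 35 \cdot 8^{2} = 33 + 35 \cdot 64 = 33 + 2240 = 2273$)
$K{\left(2 \left(-1 - 5\right),-24 \right)} + I = \left(- \frac{5}{4} - 24\right) + 2273 = - \frac{101}{4} + 2273 = \frac{8991}{4}$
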